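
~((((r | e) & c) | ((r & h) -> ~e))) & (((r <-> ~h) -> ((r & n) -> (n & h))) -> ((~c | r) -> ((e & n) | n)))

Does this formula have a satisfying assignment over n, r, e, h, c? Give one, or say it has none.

n = True; r = True; e = True; h = True; c = False

  ~((((r | e) & c) | ((r & h) -> ~e))) = True
    ((r | e) & c) | ((r & h) -> ~e) = False
      (r | e) & c = False
        r | e = True
      (r & h) -> ~e = False
        r & h = True
        ~e = False
  ((r <-> ~h) -> ((r & n) -> (n & h))) -> ((~c | r) -> ((e & n) | n)) = True
    (r <-> ~h) -> ((r & n) -> (n & h)) = True
      r <-> ~h = False
        ~h = False
      (r & n) -> (n & h) = True
        r & n = True
        n & h = True
    (~c | r) -> ((e & n) | n) = True
      ~c | r = True
        ~c = True
      (e & n) | n = True
        e & n = True
Both conjuncts True, so the formula holds.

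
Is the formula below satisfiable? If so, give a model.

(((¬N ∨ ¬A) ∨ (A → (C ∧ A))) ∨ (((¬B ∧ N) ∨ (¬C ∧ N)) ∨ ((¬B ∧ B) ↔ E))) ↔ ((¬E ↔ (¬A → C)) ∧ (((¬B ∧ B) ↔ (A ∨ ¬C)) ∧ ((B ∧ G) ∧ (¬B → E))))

G=T, C=T, N=F, E=F, A=F, B=T

  (((¬N ∨ ¬A) ∨ (A → (C ∧ A))) ∨ (((¬B ∧ N) ∨ (¬C ∧ N)) ∨ ((¬B ∧ B) ↔ E))) ↔ ((¬E ↔ (¬A → C)) ∧ (((¬B ∧ B) ↔ (A ∨ ¬C)) ∧ ((B ∧ G) ∧ (¬B → E)))) = True
    ((¬N ∨ ¬A) ∨ (A → (C ∧ A))) ∨ (((¬B ∧ N) ∨ (¬C ∧ N)) ∨ ((¬B ∧ B) ↔ E)) = True
      (¬N ∨ ¬A) ∨ (A → (C ∧ A)) = True
        ¬N ∨ ¬A = True
          ¬N = True
          ¬A = True
        A → (C ∧ A) = True
          C ∧ A = False
      ((¬B ∧ N) ∨ (¬C ∧ N)) ∨ ((¬B ∧ B) ↔ E) = True
        (¬B ∧ N) ∨ (¬C ∧ N) = False
          ¬B ∧ N = False
            ¬B = False
          ¬C ∧ N = False
            ¬C = False
        (¬B ∧ B) ↔ E = True
          ¬B ∧ B = False
            ¬B = False
    (¬E ↔ (¬A → C)) ∧ (((¬B ∧ B) ↔ (A ∨ ¬C)) ∧ ((B ∧ G) ∧ (¬B → E))) = True
      ¬E ↔ (¬A → C) = True
        ¬E = True
        ¬A → C = True
          ¬A = True
      ((¬B ∧ B) ↔ (A ∨ ¬C)) ∧ ((B ∧ G) ∧ (¬B → E)) = True
        (¬B ∧ B) ↔ (A ∨ ¬C) = True
          ¬B ∧ B = False
            ¬B = False
          A ∨ ¬C = False
            ¬C = False
        (B ∧ G) ∧ (¬B → E) = True
          B ∧ G = True
          ¬B → E = True
            ¬B = False
The formula evaluates to True.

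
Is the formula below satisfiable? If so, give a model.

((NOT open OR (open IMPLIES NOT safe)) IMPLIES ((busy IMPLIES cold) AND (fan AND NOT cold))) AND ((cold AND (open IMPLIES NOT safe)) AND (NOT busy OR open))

No satisfying assignment exists.

Case cold = True: the formula simplifies to NOT ((NOT open OR (open IMPLIES NOT safe))) AND ((open IMPLIES NOT safe) AND (NOT busy OR open)).
  open = True: simplifies to NOT (NOT safe) AND NOT safe.
    safe = True: the conjunct NOT safe is False.
    safe = False: the conjunct NOT (NOT safe) becomes NOT (NOT False) = False.
  open = False: the conjunct NOT ((NOT open OR (open IMPLIES NOT safe))) becomes NOT ((True OR True)) = False.
Case cold = False: the conjunct cold is False.
Both cases fail — unsatisfiable.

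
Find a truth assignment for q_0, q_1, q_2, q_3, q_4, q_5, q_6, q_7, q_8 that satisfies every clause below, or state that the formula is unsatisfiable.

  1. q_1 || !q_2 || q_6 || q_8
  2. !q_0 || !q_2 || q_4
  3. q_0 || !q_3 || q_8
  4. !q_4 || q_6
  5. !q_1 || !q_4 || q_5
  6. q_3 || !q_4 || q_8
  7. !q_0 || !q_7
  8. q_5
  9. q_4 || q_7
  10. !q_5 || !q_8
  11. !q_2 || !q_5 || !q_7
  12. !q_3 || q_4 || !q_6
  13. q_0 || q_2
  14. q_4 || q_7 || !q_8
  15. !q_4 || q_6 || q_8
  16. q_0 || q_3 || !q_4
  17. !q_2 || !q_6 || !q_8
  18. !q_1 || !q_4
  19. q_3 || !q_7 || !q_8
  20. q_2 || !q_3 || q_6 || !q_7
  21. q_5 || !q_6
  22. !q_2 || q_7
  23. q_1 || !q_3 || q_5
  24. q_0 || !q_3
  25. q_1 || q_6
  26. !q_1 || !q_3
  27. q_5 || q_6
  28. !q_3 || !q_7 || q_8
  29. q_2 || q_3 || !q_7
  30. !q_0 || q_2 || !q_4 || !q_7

Unit clause (q_5) forces q_5 = True.
In (!q_5 || !q_8) only !q_8 is left, so q_8 = False.
Try q_0 = False:
  (q_0 || !q_3 || q_8) forces q_3 = False.
  (q_3 || !q_4 || q_8) forces q_4 = False.
  (q_4 || q_7) forces q_7 = True.
  (!q_2 || !q_5 || !q_7) forces q_2 = False.
  clause (q_0 || q_2) is falsified — backtrack.
So q_0 = True.
  then (!q_0 || !q_7) forces q_7 = False.
  then (q_4 || q_7) forces q_4 = True.
  then (!q_4 || q_6 || q_8) forces q_6 = True.
  then (!q_1 || !q_4) forces q_1 = False.
  then (!q_2 || q_7) forces q_2 = False.
  then (q_3 || !q_4 || q_8) forces q_3 = True.
All clauses satisfied.

q_0 = True, q_1 = False, q_2 = False, q_3 = True, q_4 = True, q_5 = True, q_6 = True, q_7 = False, q_8 = False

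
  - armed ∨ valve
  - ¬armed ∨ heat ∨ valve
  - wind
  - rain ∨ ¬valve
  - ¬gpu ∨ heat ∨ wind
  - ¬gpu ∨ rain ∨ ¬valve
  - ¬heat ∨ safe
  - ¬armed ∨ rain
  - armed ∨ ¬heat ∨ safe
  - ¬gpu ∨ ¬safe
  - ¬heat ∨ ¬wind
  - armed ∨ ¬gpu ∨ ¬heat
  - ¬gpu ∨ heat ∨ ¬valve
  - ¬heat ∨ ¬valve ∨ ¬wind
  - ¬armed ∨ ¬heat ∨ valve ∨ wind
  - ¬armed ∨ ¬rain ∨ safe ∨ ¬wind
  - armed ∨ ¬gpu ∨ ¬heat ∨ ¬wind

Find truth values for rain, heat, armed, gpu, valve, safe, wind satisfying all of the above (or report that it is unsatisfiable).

Unit clause (wind) forces wind = True.
In (¬heat ∨ ¬wind) only ¬heat is left, so heat = False.
Try rain = False:
  (rain ∨ ¬valve) forces valve = False.
  (armed ∨ valve) forces armed = True.
  clause (¬armed ∨ heat ∨ valve) is falsified — backtrack.
So rain = True.
Set armed = False.
  then (armed ∨ valve) forces valve = True.
  then (¬gpu ∨ heat ∨ ¬valve) forces gpu = False.
Set safe = True.
All clauses satisfied.

rain = True, heat = False, armed = False, gpu = False, valve = True, safe = True, wind = True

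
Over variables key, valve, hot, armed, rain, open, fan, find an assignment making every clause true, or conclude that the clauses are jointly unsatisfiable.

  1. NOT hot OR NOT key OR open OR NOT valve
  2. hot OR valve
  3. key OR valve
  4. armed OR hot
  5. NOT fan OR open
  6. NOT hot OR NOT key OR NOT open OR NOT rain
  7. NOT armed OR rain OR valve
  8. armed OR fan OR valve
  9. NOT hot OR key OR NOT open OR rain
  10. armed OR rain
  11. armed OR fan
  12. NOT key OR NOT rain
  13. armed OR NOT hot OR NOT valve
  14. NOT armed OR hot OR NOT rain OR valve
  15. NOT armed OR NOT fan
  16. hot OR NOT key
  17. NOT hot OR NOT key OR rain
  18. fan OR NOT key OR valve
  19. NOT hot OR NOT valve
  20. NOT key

key = False, valve = True, hot = False, armed = True, rain = False, open = True, fan = False

Unit clause (NOT key) forces key = False.
In (key OR valve) only valve is left, so valve = True.
In (NOT hot OR NOT valve) only NOT hot is left, so hot = False.
In (armed OR hot) only armed is left, so armed = True.
In (NOT armed OR NOT fan) only NOT fan is left, so fan = False.
Set rain = False.
Set open = True.
All clauses satisfied.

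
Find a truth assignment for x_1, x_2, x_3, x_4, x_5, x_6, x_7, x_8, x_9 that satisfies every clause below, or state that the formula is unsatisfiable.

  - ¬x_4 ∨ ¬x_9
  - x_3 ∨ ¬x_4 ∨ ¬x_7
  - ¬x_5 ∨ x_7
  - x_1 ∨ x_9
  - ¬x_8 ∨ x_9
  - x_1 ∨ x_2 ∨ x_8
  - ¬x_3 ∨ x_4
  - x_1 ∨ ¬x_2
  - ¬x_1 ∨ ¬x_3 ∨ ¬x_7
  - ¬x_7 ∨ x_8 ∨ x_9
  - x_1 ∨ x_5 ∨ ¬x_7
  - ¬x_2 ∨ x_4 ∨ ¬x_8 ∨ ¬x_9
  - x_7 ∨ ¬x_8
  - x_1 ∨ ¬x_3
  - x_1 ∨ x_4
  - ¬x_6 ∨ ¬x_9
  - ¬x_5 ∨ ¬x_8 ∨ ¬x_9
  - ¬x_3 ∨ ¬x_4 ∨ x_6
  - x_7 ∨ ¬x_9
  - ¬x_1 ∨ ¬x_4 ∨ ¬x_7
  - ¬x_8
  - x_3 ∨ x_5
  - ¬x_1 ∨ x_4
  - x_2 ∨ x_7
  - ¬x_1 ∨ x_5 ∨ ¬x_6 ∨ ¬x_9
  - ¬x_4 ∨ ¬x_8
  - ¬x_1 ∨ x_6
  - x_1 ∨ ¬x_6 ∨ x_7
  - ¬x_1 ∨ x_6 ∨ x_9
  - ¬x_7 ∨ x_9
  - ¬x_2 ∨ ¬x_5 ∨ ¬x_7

Unit clause (¬x_8) forces x_8 = False.
Try x_1 = False:
  (x_1 ∨ x_9) forces x_9 = True.
  (¬x_4 ∨ ¬x_9) forces x_4 = False.
  clause (x_1 ∨ x_4) is falsified — backtrack.
So x_1 = True.
  then (¬x_1 ∨ x_4) forces x_4 = True.
  then (¬x_1 ∨ x_6) forces x_6 = True.
  then (¬x_4 ∨ ¬x_9) forces x_9 = False.
  then (¬x_7 ∨ x_8 ∨ x_9) forces x_7 = False.
  then (x_2 ∨ x_7) forces x_2 = True.
  then (¬x_5 ∨ x_7) forces x_5 = False.
  then (x_3 ∨ x_5) forces x_3 = True.
All clauses satisfied.

x_1 = True; x_2 = True; x_3 = True; x_4 = True; x_5 = False; x_6 = True; x_7 = False; x_8 = False; x_9 = False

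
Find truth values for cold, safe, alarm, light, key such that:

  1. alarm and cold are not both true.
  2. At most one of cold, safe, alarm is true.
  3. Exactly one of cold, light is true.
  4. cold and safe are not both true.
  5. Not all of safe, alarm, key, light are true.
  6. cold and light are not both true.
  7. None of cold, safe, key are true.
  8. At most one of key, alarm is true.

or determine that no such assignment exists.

cold = False, safe = False, alarm = False, light = True, key = False

  (1) alarm=F, cold=F — not both ✓
  (2) {cold, safe, alarm}: 0 true — at most one ✓
  (3) {cold, light}: 1 true — exactly one ✓
  (4) cold=F, safe=F — not both ✓
  (5) {safe, alarm, key, light}: 1/4 true — not all ✓
  (6) cold=F, light=T — not both ✓
  (7) {cold, safe, key}: 0 true — none ✓
  (8) {key, alarm}: 0 true — at most one ✓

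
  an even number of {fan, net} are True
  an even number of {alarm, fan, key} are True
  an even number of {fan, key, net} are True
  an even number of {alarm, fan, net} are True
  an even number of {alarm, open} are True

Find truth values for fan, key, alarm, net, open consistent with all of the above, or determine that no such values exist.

fan: False, key: False, alarm: False, net: False, open: False

{fan, net}: 0 true → even ✓
{alarm, fan, key}: 0 true → even ✓
{fan, key, net}: 0 true → even ✓
{alarm, fan, net}: 0 true → even ✓
{alarm, open}: 0 true → even ✓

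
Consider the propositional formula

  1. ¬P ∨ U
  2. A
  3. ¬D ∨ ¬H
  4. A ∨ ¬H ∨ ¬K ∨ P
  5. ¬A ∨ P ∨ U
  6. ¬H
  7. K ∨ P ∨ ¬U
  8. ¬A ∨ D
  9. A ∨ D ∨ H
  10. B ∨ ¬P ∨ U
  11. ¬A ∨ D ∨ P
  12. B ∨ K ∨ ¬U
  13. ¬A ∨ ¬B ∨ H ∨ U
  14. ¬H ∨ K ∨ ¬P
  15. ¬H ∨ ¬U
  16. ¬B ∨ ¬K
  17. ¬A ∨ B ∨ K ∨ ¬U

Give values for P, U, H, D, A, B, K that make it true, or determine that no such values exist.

P: True, U: True, H: False, D: True, A: True, B: True, K: False

Unit clause (A) forces A = True.
Unit clause (¬H) forces H = False.
In (¬A ∨ D) only D is left, so D = True.
Set P = True.
  then (¬P ∨ U) forces U = True.
Set B = True.
  then (¬B ∨ ¬K) forces K = False.
All clauses satisfied.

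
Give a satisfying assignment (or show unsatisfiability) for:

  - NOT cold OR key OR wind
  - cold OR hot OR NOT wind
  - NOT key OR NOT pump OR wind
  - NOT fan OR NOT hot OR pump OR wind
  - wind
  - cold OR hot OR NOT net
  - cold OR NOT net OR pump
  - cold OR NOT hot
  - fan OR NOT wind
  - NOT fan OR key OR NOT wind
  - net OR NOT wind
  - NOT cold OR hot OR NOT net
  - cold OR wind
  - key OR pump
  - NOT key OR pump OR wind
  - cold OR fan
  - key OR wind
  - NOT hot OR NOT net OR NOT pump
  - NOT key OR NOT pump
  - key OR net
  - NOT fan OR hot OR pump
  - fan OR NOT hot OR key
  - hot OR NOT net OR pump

wind: True, pump: False, fan: True, hot: True, cold: True, key: True, net: True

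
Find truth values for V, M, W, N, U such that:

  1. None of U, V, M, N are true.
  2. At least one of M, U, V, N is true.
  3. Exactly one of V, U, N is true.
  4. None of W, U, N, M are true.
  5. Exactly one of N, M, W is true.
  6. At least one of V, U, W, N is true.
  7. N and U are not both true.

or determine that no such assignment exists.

The formula is unsatisfiable.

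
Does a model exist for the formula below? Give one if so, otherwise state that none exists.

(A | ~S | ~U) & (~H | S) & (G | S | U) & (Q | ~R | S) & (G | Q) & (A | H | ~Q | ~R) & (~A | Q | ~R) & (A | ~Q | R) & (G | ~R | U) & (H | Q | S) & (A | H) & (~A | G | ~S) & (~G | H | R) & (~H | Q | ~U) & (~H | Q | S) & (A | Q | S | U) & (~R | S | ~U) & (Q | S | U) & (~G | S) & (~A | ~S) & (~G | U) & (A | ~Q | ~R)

Set U = True.
Try S = True:
  (A | ~S | ~U) forces A = True.
  clause (~A | ~S) is falsified — backtrack.
So S = False.
  then (~H | S) forces H = False.
  then (H | Q | S) forces Q = True.
  then (A | H) forces A = True.
  then (~R | S | ~U) forces R = False.
  then (~G | S) forces G = False.
All clauses satisfied.

U=T, S=F, Q=T, R=F, A=T, H=F, G=F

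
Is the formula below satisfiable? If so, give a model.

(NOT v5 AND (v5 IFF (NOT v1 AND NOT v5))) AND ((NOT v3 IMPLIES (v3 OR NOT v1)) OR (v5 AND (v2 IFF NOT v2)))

v1 = True; v2 = True; v3 = True; v5 = False

  NOT v5 AND (v5 IFF (NOT v1 AND NOT v5)) = True
    NOT v5 = True
    v5 IFF (NOT v1 AND NOT v5) = True
      NOT v1 AND NOT v5 = False
        NOT v1 = False
        NOT v5 = True
  (NOT v3 IMPLIES (v3 OR NOT v1)) OR (v5 AND (v2 IFF NOT v2)) = True
    NOT v3 IMPLIES (v3 OR NOT v1) = True
      NOT v3 = False
      v3 OR NOT v1 = True
        NOT v1 = False
    v5 AND (v2 IFF NOT v2) = False
      v2 IFF NOT v2 = False
        NOT v2 = False
Both conjuncts True, so the formula holds.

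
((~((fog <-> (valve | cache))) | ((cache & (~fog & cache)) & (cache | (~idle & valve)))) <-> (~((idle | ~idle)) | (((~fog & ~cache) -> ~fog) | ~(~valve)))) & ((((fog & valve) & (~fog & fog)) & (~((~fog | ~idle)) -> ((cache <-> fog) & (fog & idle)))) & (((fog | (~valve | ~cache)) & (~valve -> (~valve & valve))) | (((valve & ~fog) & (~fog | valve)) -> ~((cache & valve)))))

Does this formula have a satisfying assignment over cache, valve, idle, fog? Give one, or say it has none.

UNSATISFIABLE

Case fog = True: the conjunct ~fog is False.
Case fog = False: the conjunct fog is False.
Both cases fail — unsatisfiable.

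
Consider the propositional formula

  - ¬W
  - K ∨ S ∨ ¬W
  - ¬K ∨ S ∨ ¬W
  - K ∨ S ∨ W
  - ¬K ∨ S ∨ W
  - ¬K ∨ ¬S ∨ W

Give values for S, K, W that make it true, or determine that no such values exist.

S: True, K: False, W: False

Unit clause (¬W) forces W = False.
Set S = True.
  then (¬K ∨ ¬S ∨ W) forces K = False.
Check each clause:
  (¬W): ¬W holds.
  (K ∨ S ∨ ¬W): S holds.
  (¬K ∨ S ∨ ¬W): ¬K holds.
  (K ∨ S ∨ W): S holds.
  (¬K ∨ S ∨ W): ¬K holds.
  (¬K ∨ ¬S ∨ W): ¬K holds.
All clauses satisfied.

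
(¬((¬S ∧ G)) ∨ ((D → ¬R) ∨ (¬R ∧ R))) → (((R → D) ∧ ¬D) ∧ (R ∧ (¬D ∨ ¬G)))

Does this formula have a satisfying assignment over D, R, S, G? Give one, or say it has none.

D: True, R: True, S: False, G: True

  (¬((¬S ∧ G)) ∨ ((D → ¬R) ∨ (¬R ∧ R))) → (((R → D) ∧ ¬D) ∧ (R ∧ (¬D ∨ ¬G))) = True
    ¬((¬S ∧ G)) ∨ ((D → ¬R) ∨ (¬R ∧ R)) = False
      ¬((¬S ∧ G)) = False
        ¬S ∧ G = True
          ¬S = True
      (D → ¬R) ∨ (¬R ∧ R) = False
        D → ¬R = False
          ¬R = False
        ¬R ∧ R = False
          ¬R = False
    ((R → D) ∧ ¬D) ∧ (R ∧ (¬D ∨ ¬G)) = False
      (R → D) ∧ ¬D = False
        R → D = True
        ¬D = False
      R ∧ (¬D ∨ ¬G) = False
        ¬D ∨ ¬G = False
          ¬D = False
          ¬G = False
The formula evaluates to True.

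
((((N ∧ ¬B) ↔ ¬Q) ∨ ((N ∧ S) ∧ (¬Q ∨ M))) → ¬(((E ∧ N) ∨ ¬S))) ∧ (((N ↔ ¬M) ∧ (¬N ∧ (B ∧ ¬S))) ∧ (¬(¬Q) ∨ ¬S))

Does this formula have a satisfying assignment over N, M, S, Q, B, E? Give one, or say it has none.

N = False, M = True, S = False, Q = False, B = True, E = False

  (((N ∧ ¬B) ↔ ¬Q) ∨ ((N ∧ S) ∧ (¬Q ∨ M))) → ¬(((E ∧ N) ∨ ¬S)) = True
    ((N ∧ ¬B) ↔ ¬Q) ∨ ((N ∧ S) ∧ (¬Q ∨ M)) = False
      (N ∧ ¬B) ↔ ¬Q = False
        N ∧ ¬B = False
          ¬B = False
        ¬Q = True
      (N ∧ S) ∧ (¬Q ∨ M) = False
        N ∧ S = False
        ¬Q ∨ M = True
          ¬Q = True
    ¬(((E ∧ N) ∨ ¬S)) = False
      (E ∧ N) ∨ ¬S = True
        E ∧ N = False
        ¬S = True
  ((N ↔ ¬M) ∧ (¬N ∧ (B ∧ ¬S))) ∧ (¬(¬Q) ∨ ¬S) = True
    (N ↔ ¬M) ∧ (¬N ∧ (B ∧ ¬S)) = True
      N ↔ ¬M = True
        ¬M = False
      ¬N ∧ (B ∧ ¬S) = True
        ¬N = True
        B ∧ ¬S = True
          ¬S = True
    ¬(¬Q) ∨ ¬S = True
      ¬(¬Q) = False
        ¬Q = True
      ¬S = True
Both conjuncts True, so the formula holds.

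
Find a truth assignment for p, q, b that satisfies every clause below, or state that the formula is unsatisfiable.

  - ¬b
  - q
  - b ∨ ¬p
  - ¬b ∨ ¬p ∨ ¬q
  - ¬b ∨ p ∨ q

Unit clause (¬b) forces b = False.
Unit clause (q) forces q = True.
In (b ∨ ¬p) only ¬p is left, so p = False.
All clauses satisfied.

p: False, q: True, b: False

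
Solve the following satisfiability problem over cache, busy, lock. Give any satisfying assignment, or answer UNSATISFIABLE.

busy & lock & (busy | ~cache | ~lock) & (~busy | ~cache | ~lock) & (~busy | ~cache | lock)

Unit clause (busy) forces busy = True.
Unit clause (lock) forces lock = True.
In (~busy | ~cache | ~lock) only ~cache is left, so cache = False.
Check each clause:
  (busy): busy holds.
  (lock): lock holds.
  (busy | ~cache | ~lock): busy holds.
  (~busy | ~cache | ~lock): ~cache holds.
  (~busy | ~cache | lock): ~cache holds.
All clauses satisfied.

cache: False; busy: True; lock: True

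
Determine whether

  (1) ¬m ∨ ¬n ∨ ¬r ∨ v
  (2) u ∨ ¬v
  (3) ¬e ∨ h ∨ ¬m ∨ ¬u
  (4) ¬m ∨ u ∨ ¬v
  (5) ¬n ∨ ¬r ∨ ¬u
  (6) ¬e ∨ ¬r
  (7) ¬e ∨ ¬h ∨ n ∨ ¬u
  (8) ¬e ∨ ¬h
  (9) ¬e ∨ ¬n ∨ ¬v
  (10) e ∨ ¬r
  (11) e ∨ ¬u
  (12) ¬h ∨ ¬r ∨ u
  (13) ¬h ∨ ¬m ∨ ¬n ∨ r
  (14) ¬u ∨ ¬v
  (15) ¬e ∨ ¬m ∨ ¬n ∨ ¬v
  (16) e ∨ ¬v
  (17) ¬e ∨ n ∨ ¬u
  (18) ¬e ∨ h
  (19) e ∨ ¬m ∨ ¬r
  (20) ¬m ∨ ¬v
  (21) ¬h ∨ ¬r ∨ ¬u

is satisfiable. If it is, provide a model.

n = True; e = False; v = False; m = True; u = False; h = False; r = False

Set n = True.
Set e = False.
  then (e ∨ ¬r) forces r = False.
  then (e ∨ ¬u) forces u = False.
  then (e ∨ ¬v) forces v = False.
Set m = True.
  then (¬h ∨ ¬m ∨ ¬n ∨ r) forces h = False.
All clauses satisfied.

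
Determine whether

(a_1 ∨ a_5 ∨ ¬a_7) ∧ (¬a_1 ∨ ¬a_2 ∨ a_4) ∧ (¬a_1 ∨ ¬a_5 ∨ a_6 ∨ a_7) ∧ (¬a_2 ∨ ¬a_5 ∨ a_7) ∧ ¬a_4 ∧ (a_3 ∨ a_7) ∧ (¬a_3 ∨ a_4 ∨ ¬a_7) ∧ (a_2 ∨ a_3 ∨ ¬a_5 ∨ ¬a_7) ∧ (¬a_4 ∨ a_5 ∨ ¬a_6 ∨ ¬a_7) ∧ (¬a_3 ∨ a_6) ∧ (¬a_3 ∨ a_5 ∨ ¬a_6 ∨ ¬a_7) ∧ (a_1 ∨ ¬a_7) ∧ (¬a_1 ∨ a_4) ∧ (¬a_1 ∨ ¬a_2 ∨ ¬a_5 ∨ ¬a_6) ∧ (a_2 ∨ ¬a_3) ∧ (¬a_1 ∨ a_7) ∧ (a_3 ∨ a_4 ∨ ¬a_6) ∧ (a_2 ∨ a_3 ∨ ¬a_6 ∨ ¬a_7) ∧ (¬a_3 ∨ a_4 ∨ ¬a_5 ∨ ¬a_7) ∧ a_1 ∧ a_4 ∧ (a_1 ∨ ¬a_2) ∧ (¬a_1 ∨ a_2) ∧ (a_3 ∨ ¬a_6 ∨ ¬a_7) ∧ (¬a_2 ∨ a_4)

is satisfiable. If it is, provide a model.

UNSATISFIABLE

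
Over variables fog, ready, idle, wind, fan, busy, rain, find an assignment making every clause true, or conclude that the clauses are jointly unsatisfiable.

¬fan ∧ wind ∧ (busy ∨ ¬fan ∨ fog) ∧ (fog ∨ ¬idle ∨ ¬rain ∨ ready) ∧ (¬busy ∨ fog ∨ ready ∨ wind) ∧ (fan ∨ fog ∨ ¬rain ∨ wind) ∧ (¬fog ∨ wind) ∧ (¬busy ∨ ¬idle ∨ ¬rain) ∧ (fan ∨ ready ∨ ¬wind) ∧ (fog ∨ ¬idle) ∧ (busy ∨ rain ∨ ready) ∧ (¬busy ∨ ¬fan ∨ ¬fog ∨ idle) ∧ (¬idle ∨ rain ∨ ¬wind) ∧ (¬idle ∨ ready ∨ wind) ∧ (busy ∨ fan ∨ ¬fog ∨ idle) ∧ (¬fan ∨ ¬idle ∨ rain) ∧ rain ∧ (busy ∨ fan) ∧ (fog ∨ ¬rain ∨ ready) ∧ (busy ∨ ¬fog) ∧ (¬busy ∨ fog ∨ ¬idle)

fog: True; ready: True; idle: False; wind: True; fan: False; busy: True; rain: True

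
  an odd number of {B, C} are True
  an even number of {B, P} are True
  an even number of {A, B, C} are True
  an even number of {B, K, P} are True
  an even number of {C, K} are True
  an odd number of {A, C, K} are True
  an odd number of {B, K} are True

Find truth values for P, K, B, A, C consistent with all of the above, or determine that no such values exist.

P=T; K=F; B=T; A=T; C=F

{B, C}: 1 true → odd ✓
{B, P}: 2 true → even ✓
{A, B, C}: 2 true → even ✓
{B, K, P}: 2 true → even ✓
{C, K}: 0 true → even ✓
{A, C, K}: 1 true → odd ✓
{B, K}: 1 true → odd ✓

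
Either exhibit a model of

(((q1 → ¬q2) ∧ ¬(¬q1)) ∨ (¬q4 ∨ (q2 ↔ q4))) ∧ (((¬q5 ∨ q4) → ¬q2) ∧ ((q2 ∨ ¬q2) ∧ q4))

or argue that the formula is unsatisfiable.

q1 = True; q2 = False; q4 = True; q5 = True

  ((q1 → ¬q2) ∧ ¬(¬q1)) ∨ (¬q4 ∨ (q2 ↔ q4)) = True
    (q1 → ¬q2) ∧ ¬(¬q1) = True
      q1 → ¬q2 = True
        ¬q2 = True
      ¬(¬q1) = True
        ¬q1 = False
    ¬q4 ∨ (q2 ↔ q4) = False
      ¬q4 = False
      q2 ↔ q4 = False
  ((¬q5 ∨ q4) → ¬q2) ∧ ((q2 ∨ ¬q2) ∧ q4) = True
    (¬q5 ∨ q4) → ¬q2 = True
      ¬q5 ∨ q4 = True
        ¬q5 = False
      ¬q2 = True
    (q2 ∨ ¬q2) ∧ q4 = True
      q2 ∨ ¬q2 = True
        ¬q2 = True
Both conjuncts True, so the formula holds.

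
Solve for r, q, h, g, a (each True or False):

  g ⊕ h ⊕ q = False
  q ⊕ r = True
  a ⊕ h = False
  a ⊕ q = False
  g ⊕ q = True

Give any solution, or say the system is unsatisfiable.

r: False; q: True; h: True; g: False; a: True

g ⊕ h ⊕ q = F ⊕ T ⊕ T = False ✓
q ⊕ r = T ⊕ F = True ✓
a ⊕ h = T ⊕ T = False ✓
a ⊕ q = T ⊕ T = False ✓
g ⊕ q = F ⊕ T = True ✓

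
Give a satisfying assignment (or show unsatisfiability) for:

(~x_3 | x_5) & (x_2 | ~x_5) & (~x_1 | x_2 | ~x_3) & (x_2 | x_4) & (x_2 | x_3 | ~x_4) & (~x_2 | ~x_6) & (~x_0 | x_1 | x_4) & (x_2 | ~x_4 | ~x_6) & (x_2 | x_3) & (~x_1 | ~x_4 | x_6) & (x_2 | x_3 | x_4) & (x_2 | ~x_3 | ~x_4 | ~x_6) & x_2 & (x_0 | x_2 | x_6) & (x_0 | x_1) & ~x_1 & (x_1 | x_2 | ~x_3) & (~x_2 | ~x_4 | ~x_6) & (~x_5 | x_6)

Unit clause (x_2) forces x_2 = True.
Unit clause (~x_1) forces x_1 = False.
In (~x_2 | ~x_6) only ~x_6 is left, so x_6 = False.
In (x_0 | x_1) only x_0 is left, so x_0 = True.
In (~x_5 | x_6) only ~x_5 is left, so x_5 = False.
In (~x_3 | x_5) only ~x_3 is left, so x_3 = False.
In (~x_0 | x_1 | x_4) only x_4 is left, so x_4 = True.
All clauses satisfied.

x_0 = True, x_1 = False, x_2 = True, x_3 = False, x_4 = True, x_5 = False, x_6 = False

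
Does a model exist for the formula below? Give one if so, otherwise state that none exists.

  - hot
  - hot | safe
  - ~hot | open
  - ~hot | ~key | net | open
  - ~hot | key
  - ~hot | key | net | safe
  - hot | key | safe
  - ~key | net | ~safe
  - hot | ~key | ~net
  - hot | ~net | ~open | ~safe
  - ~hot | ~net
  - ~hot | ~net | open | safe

safe=F, open=T, net=F, key=T, hot=T

Unit clause (hot) forces hot = True.
In (~hot | open) only open is left, so open = True.
In (~hot | key) only key is left, so key = True.
In (~hot | ~net) only ~net is left, so net = False.
In (~key | net | ~safe) only ~safe is left, so safe = False.
All clauses satisfied.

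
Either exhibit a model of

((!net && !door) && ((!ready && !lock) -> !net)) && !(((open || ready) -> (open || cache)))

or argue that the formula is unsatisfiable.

open = False, cache = False, lock = False, ready = True, net = False, door = False

  (!net && !door) && ((!ready && !lock) -> !net) = True
    !net && !door = True
      !net = True
      !door = True
    (!ready && !lock) -> !net = True
      !ready && !lock = False
        !ready = False
        !lock = True
      !net = True
  !(((open || ready) -> (open || cache))) = True
    (open || ready) -> (open || cache) = False
      open || ready = True
      open || cache = False
Both conjuncts True, so the formula holds.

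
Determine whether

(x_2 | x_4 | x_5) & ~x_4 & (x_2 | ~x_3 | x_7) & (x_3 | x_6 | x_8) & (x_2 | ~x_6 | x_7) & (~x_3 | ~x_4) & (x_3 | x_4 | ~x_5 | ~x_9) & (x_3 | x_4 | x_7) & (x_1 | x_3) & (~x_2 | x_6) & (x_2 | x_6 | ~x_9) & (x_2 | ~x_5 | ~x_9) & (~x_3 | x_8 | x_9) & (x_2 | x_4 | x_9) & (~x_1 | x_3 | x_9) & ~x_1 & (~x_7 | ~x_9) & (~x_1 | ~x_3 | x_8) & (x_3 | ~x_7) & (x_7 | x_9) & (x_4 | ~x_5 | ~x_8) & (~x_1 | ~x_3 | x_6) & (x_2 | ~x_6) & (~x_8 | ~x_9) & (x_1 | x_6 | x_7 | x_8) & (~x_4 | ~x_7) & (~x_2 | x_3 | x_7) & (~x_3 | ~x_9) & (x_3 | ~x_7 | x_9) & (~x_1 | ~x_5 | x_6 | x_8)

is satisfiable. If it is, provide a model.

Unit clause (~x_4) forces x_4 = False.
Unit clause (~x_1) forces x_1 = False.
In (x_1 | x_3) only x_3 is left, so x_3 = True.
In (~x_3 | ~x_9) only ~x_9 is left, so x_9 = False.
In (~x_3 | x_8 | x_9) only x_8 is left, so x_8 = True.
In (x_2 | x_4 | x_9) only x_2 is left, so x_2 = True.
In (x_7 | x_9) only x_7 is left, so x_7 = True.
In (x_4 | ~x_5 | ~x_8) only ~x_5 is left, so x_5 = False.
In (~x_2 | x_6) only x_6 is left, so x_6 = True.
All clauses satisfied.

x_1=F, x_2=T, x_3=T, x_4=F, x_5=F, x_6=T, x_7=T, x_8=T, x_9=F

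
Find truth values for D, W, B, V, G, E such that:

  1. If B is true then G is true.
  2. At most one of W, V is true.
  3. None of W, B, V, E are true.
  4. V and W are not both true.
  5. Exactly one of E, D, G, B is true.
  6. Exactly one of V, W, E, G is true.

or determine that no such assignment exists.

D = False; W = False; B = False; V = False; G = True; E = False

  (1) B=F ⇒ G: vacuous ✓
  (2) {W, V}: 0 true — at most one ✓
  (3) {W, B, V, E}: 0 true — none ✓
  (4) V=F, W=F — not both ✓
  (5) {E, D, G, B}: 1 true — exactly one ✓
  (6) {V, W, E, G}: 1 true — exactly one ✓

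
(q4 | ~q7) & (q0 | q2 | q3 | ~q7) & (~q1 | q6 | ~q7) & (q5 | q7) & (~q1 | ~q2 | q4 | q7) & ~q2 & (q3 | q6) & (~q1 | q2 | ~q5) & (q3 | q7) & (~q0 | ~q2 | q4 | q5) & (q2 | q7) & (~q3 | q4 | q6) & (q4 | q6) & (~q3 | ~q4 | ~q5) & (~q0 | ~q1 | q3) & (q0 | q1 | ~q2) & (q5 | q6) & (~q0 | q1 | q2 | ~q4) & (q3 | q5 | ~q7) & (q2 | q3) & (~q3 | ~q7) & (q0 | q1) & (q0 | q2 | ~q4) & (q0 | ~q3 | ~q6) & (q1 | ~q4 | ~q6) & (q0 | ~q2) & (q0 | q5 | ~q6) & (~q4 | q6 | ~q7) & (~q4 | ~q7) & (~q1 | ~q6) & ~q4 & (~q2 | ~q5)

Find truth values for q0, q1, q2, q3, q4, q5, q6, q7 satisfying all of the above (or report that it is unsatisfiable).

The formula is unsatisfiable.

Case q2 = True:
  Clause (~q2) is falsified — contradiction.
Case q2 = False:
  (q2 | q7) forces q7 = True.
  (q4 | ~q7) forces q4 = True.
  Clause (~q4 | ~q7) is falsified — contradiction.
Both cases fail, so the formula is unsatisfiable.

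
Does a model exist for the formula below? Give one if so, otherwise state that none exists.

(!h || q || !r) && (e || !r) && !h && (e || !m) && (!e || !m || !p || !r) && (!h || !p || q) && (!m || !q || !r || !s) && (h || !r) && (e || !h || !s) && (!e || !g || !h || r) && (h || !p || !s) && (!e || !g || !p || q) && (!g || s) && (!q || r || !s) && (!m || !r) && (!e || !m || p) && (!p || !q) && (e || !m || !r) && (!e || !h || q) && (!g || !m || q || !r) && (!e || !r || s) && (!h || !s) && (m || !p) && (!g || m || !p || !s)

p=F, h=F, q=F, e=T, r=F, s=T, g=F, m=F

Unit clause (!h) forces h = False.
In (h || !r) only !r is left, so r = False.
Set p = False.
Set q = False.
Set e = True.
  then (!e || !m || p) forces m = False.
Set s = True.
Set g = False.
All clauses satisfied.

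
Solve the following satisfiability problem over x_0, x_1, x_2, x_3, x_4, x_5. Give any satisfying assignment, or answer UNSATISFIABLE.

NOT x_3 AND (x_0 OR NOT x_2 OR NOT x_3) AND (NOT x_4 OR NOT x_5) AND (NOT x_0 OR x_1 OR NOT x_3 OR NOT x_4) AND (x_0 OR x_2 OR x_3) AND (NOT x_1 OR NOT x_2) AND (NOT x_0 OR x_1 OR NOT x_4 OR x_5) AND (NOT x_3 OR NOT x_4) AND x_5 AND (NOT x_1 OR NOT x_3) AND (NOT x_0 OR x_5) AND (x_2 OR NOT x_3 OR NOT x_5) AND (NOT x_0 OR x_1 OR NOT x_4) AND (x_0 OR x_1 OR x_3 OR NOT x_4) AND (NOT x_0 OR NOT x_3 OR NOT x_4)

Unit clause (NOT x_3) forces x_3 = False.
Unit clause (x_5) forces x_5 = True.
In (NOT x_4 OR NOT x_5) only NOT x_4 is left, so x_4 = False.
Set x_0 = True.
Set x_1 = False.
Set x_2 = True.
All clauses satisfied.

x_0: True, x_1: False, x_2: True, x_3: False, x_4: False, x_5: True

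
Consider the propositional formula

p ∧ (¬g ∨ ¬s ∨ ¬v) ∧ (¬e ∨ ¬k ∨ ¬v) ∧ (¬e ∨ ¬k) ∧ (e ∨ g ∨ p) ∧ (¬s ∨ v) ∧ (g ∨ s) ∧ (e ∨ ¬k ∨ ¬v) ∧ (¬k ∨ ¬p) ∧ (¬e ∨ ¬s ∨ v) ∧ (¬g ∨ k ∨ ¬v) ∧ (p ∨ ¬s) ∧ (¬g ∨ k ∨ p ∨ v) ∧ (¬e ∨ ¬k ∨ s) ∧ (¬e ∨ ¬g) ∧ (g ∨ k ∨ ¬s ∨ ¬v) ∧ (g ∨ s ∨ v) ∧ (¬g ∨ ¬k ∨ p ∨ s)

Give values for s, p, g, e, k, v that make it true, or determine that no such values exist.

s = False, p = True, g = True, e = False, k = False, v = False

Unit clause (p) forces p = True.
In (¬k ∨ ¬p) only ¬k is left, so k = False.
Try s = True:
  (¬s ∨ v) forces v = True.
  (¬g ∨ ¬s ∨ ¬v) forces g = False.
  clause (g ∨ k ∨ ¬s ∨ ¬v) is falsified — backtrack.
So s = False.
  then (g ∨ s) forces g = True.
  then (¬g ∨ k ∨ ¬v) forces v = False.
  then (¬e ∨ ¬g) forces e = False.
All clauses satisfied.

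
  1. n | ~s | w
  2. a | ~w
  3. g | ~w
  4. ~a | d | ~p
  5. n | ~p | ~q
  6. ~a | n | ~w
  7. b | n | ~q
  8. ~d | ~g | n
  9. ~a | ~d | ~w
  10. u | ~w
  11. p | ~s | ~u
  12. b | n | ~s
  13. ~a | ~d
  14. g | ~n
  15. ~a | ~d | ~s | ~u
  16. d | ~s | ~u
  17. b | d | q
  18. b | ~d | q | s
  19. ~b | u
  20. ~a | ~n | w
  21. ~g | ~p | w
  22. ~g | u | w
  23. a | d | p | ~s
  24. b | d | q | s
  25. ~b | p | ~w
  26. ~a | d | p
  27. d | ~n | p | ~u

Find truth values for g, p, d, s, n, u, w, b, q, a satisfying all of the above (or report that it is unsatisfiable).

g = True, p = False, d = True, s = False, n = True, u = True, w = False, b = False, q = True, a = False

Set g = True.
Try p = True:
  (~g | ~p | w) forces w = True.
  (a | ~w) forces a = True.
  (~a | d | ~p) forces d = True.
  clause (~a | ~d | ~w) is falsified — backtrack.
So p = False.
Set d = True.
  then (~d | ~g | n) forces n = True.
  then (~a | ~d) forces a = False.
  then (a | ~w) forces w = False.
  then (~g | u | w) forces u = True.
  then (p | ~s | ~u) forces s = False.
Set b = False.
  then (b | ~d | q | s) forces q = True.
All clauses satisfied.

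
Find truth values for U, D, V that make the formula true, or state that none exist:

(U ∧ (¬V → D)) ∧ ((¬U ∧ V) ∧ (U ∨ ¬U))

Unsatisfiable — no assignment works.

Case U = True: the conjunct ¬U is False.
Case U = False: the conjunct U is False.
Both cases fail — unsatisfiable.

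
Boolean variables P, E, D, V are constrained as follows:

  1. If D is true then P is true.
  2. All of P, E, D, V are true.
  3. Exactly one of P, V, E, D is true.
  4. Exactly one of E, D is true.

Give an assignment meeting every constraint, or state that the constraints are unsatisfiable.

Case P = True:
  (2) forces E = True.
  Constraint (3) is violated (P=T, E=T) — contradiction.
Case P = False:
  Constraint (2) is violated (P=F) — contradiction.
Both cases fail — unsatisfiable.

Unsatisfiable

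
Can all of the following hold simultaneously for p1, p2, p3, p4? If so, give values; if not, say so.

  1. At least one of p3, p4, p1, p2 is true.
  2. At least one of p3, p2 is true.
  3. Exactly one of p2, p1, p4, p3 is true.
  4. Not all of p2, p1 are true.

p1 = False, p2 = True, p3 = False, p4 = False

  (1) {p3, p4, p1, p2}: 1 true — at least one ✓
  (2) {p3, p2}: 1 true — at least one ✓
  (3) {p2, p1, p4, p3}: 1 true — exactly one ✓
  (4) {p2, p1}: 1/2 true — not all ✓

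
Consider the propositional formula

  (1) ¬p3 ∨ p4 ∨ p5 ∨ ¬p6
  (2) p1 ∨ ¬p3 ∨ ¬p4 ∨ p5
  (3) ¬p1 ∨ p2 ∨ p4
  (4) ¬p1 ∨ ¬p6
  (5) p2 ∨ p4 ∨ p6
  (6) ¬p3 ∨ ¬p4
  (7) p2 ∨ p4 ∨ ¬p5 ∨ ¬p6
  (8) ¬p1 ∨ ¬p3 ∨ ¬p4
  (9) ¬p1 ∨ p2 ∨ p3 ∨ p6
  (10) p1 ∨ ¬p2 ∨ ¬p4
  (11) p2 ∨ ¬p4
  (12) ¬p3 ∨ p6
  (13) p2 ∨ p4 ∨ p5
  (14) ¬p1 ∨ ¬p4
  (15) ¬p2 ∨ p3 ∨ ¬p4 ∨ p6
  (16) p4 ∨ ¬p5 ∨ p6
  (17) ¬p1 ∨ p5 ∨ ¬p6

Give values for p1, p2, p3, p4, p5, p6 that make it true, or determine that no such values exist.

Set p1 = False.
Set p2 = True.
  then (p1 ∨ ¬p2 ∨ ¬p4) forces p4 = False.
Set p3 = True.
  then (¬p3 ∨ p6) forces p6 = True.
  then (¬p3 ∨ p4 ∨ p5 ∨ ¬p6) forces p5 = True.
All clauses satisfied.

p1 = False; p2 = True; p3 = True; p4 = False; p5 = True; p6 = True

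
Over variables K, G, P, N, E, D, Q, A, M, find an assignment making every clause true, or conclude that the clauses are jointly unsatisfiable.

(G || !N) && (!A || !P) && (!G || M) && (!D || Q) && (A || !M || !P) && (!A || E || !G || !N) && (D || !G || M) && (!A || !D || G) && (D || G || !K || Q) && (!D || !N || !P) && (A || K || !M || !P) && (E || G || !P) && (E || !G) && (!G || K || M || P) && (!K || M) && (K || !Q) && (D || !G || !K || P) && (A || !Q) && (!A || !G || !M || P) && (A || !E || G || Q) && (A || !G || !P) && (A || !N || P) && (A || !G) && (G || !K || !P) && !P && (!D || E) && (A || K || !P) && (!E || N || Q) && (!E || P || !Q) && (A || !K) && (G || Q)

K = True, G = False, P = False, N = False, E = False, D = False, Q = True, A = True, M = True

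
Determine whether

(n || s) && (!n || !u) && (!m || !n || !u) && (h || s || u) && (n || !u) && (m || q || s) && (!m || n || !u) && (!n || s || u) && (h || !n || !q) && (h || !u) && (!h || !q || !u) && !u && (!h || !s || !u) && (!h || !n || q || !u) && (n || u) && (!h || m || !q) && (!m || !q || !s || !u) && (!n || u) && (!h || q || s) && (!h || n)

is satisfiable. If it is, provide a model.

Case u = True:
  Clause (!u) is falsified — contradiction.
Case u = False:
  (n || u) forces n = True.
  Clause (!n || u) is falsified — contradiction.
Both cases fail, so the formula is unsatisfiable.

UNSATISFIABLE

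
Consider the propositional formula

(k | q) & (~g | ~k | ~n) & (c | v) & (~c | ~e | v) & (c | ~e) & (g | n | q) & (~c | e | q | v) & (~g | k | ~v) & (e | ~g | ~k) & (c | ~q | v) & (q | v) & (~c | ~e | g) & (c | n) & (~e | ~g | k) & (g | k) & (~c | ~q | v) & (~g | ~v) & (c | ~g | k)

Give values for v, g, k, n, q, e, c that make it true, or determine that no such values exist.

Try v = False:
  (c | v) forces c = True.
  (~c | ~e | v) forces e = False.
  (~c | e | q | v) forces q = True.
  clause (~c | ~q | v) is falsified — backtrack.
So v = True.
  then (~g | ~v) forces g = False.
  then (g | k) forces k = True.
Set n = False.
  then (g | n | q) forces q = True.
  then (c | n) forces c = True.
  then (~c | ~e | g) forces e = False.
All clauses satisfied.

v = True, g = False, k = True, n = False, q = True, e = False, c = True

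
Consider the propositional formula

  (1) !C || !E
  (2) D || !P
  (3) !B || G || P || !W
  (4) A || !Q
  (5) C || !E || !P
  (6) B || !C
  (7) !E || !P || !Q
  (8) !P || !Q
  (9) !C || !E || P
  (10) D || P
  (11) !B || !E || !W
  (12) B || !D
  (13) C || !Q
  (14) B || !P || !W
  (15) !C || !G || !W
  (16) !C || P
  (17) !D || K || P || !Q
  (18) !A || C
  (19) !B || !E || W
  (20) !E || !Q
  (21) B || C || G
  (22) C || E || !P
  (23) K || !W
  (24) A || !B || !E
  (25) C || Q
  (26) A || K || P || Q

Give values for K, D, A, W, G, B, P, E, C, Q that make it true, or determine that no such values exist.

Set K = False.
  then (K || !W) forces W = False.
Try D = False:
  (D || !P) forces P = False.
  clause (D || P) is falsified — backtrack.
So D = True.
  then (B || !D) forces B = True.
  then (!B || !E || W) forces E = False.
Set A = True.
  then (!A || C) forces C = True.
  then (!C || P) forces P = True.
  then (!P || !Q) forces Q = False.
Set G = True.
All clauses satisfied.

K=F, D=T, A=T, W=F, G=T, B=T, P=T, E=F, C=T, Q=F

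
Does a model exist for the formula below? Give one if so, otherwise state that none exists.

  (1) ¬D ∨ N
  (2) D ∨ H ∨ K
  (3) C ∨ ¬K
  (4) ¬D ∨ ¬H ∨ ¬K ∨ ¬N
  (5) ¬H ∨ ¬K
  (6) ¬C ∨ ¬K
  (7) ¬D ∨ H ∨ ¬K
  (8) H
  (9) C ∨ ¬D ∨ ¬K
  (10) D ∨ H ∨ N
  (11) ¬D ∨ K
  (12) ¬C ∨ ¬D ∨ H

Unit clause (H) forces H = True.
In (¬H ∨ ¬K) only ¬K is left, so K = False.
In (¬D ∨ K) only ¬D is left, so D = False.
Set N = False.
Set C = True.
All clauses satisfied.

D = False, N = False, K = False, C = True, H = True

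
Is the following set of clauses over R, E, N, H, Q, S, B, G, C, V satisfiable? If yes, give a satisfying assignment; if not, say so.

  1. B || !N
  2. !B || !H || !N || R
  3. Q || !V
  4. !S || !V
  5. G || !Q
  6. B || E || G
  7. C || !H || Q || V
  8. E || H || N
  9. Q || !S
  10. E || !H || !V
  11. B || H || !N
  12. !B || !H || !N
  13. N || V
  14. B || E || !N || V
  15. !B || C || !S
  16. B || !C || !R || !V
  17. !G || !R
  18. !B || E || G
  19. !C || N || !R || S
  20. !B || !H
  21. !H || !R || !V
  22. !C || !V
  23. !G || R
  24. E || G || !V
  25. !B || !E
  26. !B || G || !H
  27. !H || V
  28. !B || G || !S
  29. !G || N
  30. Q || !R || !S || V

Unsatisfiable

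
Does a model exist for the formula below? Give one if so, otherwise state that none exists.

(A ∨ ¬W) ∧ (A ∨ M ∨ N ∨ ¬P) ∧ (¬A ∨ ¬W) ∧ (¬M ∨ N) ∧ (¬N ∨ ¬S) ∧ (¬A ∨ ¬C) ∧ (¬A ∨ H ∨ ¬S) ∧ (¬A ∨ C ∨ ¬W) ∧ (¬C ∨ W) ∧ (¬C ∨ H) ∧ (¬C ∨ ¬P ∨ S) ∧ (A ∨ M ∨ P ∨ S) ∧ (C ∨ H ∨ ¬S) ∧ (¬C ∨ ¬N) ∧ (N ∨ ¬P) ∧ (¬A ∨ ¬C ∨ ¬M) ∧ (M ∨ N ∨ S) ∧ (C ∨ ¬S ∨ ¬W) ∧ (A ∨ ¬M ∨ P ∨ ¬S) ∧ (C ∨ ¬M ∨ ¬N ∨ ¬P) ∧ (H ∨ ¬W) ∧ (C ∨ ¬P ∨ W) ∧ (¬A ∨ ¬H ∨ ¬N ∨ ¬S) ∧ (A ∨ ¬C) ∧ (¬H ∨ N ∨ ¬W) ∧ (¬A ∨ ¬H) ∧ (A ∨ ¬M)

Set A = False.
  then (A ∨ ¬W) forces W = False.
  then (¬C ∨ W) forces C = False.
  then (C ∨ ¬P ∨ W) forces P = False.
  then (A ∨ ¬M) forces M = False.
  then (A ∨ M ∨ P ∨ S) forces S = True.
  then (C ∨ H ∨ ¬S) forces H = True.
  then (¬N ∨ ¬S) forces N = False.
All clauses satisfied.

A = False, P = False, W = False, M = False, C = False, H = True, N = False, S = True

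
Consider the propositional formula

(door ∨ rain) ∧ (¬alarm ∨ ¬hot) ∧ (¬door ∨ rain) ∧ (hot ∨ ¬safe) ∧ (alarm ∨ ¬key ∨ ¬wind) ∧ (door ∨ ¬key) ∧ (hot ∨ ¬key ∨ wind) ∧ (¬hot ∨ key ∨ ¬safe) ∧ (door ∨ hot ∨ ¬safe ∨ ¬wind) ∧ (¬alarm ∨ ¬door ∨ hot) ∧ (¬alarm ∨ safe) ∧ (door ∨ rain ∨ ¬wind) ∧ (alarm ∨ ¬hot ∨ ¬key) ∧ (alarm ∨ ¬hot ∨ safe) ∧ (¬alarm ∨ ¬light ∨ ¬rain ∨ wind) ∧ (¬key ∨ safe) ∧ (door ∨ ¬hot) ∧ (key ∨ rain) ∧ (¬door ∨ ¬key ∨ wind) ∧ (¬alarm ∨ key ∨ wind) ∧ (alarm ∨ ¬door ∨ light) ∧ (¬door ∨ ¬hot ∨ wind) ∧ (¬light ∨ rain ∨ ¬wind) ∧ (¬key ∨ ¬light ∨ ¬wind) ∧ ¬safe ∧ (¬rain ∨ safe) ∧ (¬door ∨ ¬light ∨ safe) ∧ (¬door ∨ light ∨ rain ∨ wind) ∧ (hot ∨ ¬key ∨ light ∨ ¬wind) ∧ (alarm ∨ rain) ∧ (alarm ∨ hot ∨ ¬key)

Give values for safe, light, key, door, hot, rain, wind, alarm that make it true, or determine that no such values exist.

No satisfying assignment exists.

Case rain = True:
  (¬safe) forces safe = False.
  Clause (¬rain ∨ safe) is falsified — contradiction.
Case rain = False:
  (door ∨ rain) forces door = True.
  Clause (¬door ∨ rain) is falsified — contradiction.
Both cases fail, so the formula is unsatisfiable.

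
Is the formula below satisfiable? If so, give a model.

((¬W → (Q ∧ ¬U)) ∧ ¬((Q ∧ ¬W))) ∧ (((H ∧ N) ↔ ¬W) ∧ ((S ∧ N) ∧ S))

N = True, S = True, W = True, Q = False, U = True, H = False

  (¬W → (Q ∧ ¬U)) ∧ ¬((Q ∧ ¬W)) = True
    ¬W → (Q ∧ ¬U) = True
      ¬W = False
      Q ∧ ¬U = False
        ¬U = False
    ¬((Q ∧ ¬W)) = True
      Q ∧ ¬W = False
        ¬W = False
  ((H ∧ N) ↔ ¬W) ∧ ((S ∧ N) ∧ S) = True
    (H ∧ N) ↔ ¬W = True
      H ∧ N = False
      ¬W = False
    (S ∧ N) ∧ S = True
      S ∧ N = True
Both conjuncts True, so the formula holds.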